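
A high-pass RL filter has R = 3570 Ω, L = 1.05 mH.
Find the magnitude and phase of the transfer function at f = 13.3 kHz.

Step 1 — Angular frequency: ω = 2π·1.33e+04 = 8.357e+04 rad/s.
Step 2 — Transfer function: H(jω) = jωL/(R + jωL).
Step 3 — Numerator jωL = j·87.74; denominator R + jωL = 3570 + j87.74.
Step 4 — H = 0.0006037 + j0.02456.
Step 5 — Magnitude: |H| = 0.02457 (-32.2 dB); phase: φ = 88.6°.

|H| = 0.02457 (-32.2 dB), φ = 88.6°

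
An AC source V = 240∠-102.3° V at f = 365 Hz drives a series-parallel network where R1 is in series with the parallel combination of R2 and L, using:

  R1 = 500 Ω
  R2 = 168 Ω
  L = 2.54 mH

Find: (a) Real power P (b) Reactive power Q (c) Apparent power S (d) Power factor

Step 1 — Angular frequency: ω = 2π·f = 2π·365 = 2293 rad/s.
Step 2 — Component impedances:
  R1: Z = R = 500 Ω
  R2: Z = R = 168 Ω
  L: Z = jωL = j·2293·0.00254 = 0 + j5.825 Ω
Step 3 — Parallel branch: R2 || L = 1/(1/R2 + 1/L) = 0.2017 + j5.818 Ω.
Step 4 — Series with R1: Z_total = R1 + (R2 || L) = 500.2 + j5.818 Ω = 500.2∠0.7° Ω.
Step 5 — Source phasor: V = 240∠-102.3° V = -51.13 - j234.5 V.
Step 6 — Current: I = V / Z = -0.1077 - j0.4675 A = 0.4798∠-103.0° A.
Step 7 — Complex power: S = V·I* = 115.1 + j1.339 VA.
Step 8 — Real power: P = Re(S) = 115.1 W.
Step 9 — Reactive power: Q = Im(S) = 1.339 VAR.
Step 10 — Apparent power: |S| = 115.1 VA.
Step 11 — Power factor: PF = P/|S| = 0.9999 (lagging).

(a) P = 115.1 W  (b) Q = 1.339 VAR  (c) S = 115.1 VA  (d) PF = 0.9999 (lagging)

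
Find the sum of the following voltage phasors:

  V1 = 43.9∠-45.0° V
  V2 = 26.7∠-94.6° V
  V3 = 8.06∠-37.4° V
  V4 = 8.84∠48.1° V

Step 1 — Convert each phasor to rectangular form:
  V1 = 43.9·(cos(-45.0°) + j·sin(-45.0°)) = 31.04 - j31.04 V
  V2 = 26.7·(cos(-94.6°) + j·sin(-94.6°)) = -2.141 - j26.61 V
  V3 = 8.06·(cos(-37.4°) + j·sin(-37.4°)) = 6.403 - j4.895 V
  V4 = 8.84·(cos(48.1°) + j·sin(48.1°)) = 5.904 + j6.58 V
Step 2 — Sum components: V_total = 41.21 - j55.97 V.
Step 3 — Convert to polar: |V_total| = 69.5 V, ∠V_total = -53.6°.

V_total = 69.5∠-53.6° V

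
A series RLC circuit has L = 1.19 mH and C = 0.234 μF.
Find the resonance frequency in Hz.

Step 1 — Resonance condition Im(Z)=0 gives ω₀ = 1/√(LC).
Step 2 — ω₀ = 1/√(0.00119·2.34e-07) = 5.993e+04 rad/s.
Step 3 — f₀ = ω₀/(2π) = 9538 Hz.

f₀ = 9538 Hz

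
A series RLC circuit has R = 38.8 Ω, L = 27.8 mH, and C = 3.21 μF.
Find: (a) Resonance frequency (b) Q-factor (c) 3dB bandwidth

Step 1 — Resonance: ω₀ = 1/√(LC) = 1/√(0.0278·3.21e-06) = 3348 rad/s.
Step 2 — f₀ = ω₀/(2π) = 532.8 Hz.
Step 3 — Series Q: Q = ω₀L/R = 3348·0.0278/38.8 = 2.398.
Step 4 — Bandwidth: Δω = ω₀/Q = 1396 rad/s; BW = Δω/(2π) = 222.1 Hz.

(a) f₀ = 532.8 Hz  (b) Q = 2.398  (c) BW = 222.1 Hz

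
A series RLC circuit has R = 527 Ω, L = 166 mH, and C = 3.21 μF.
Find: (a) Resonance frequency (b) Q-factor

Step 1 — Resonance condition Im(Z)=0 gives ω₀ = 1/√(LC).
Step 2 — ω₀ = 1/√(0.166·3.21e-06) = 1370 rad/s.
Step 3 — f₀ = ω₀/(2π) = 218 Hz.
Step 4 — Series Q: Q = ω₀L/R = 1370·0.166/527 = 0.4315.

(a) f₀ = 218 Hz  (b) Q = 0.4315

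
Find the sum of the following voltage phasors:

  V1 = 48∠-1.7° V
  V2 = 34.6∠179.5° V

Step 1 — Convert each phasor to rectangular form:
  V1 = 48·(cos(-1.7°) + j·sin(-1.7°)) = 47.98 - j1.424 V
  V2 = 34.6·(cos(179.5°) + j·sin(179.5°)) = -34.6 + j0.3019 V
Step 2 — Sum components: V_total = 13.38 - j1.122 V.
Step 3 — Convert to polar: |V_total| = 13.43 V, ∠V_total = -4.8°.

V_total = 13.43∠-4.8° V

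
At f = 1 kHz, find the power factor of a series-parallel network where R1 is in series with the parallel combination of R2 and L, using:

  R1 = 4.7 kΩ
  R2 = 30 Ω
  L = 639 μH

Step 1 — Angular frequency: ω = 2π·f = 2π·1000 = 6283 rad/s.
Step 2 — Component impedances:
  R1: Z = R = 4700 Ω
  R2: Z = R = 30 Ω
  L: Z = jωL = j·6283·0.000639 = 0 + j4.015 Ω
Step 3 — Parallel branch: R2 || L = 1/(1/R2 + 1/L) = 0.5279 + j3.944 Ω.
Step 4 — Series with R1: Z_total = R1 + (R2 || L) = 4701 + j3.944 Ω = 4701∠0.0° Ω.
Step 5 — Power factor: PF = cos(φ) = Re(Z)/|Z| = 4701/4701 = 1.
Step 6 — Type: Im(Z) = 3.944 ⇒ lagging (phase φ = 0.0°).

PF = 1 (lagging, φ = 0.0°)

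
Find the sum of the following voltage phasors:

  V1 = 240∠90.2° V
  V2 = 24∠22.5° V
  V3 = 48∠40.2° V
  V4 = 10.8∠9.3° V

Step 1 — Convert each phasor to rectangular form:
  V1 = 240·(cos(90.2°) + j·sin(90.2°)) = -0.8378 + j240 V
  V2 = 24·(cos(22.5°) + j·sin(22.5°)) = 22.17 + j9.184 V
  V3 = 48·(cos(40.2°) + j·sin(40.2°)) = 36.66 + j30.98 V
  V4 = 10.8·(cos(9.3°) + j·sin(9.3°)) = 10.66 + j1.745 V
Step 2 — Sum components: V_total = 68.66 + j281.9 V.
Step 3 — Convert to polar: |V_total| = 290.1 V, ∠V_total = 76.3°.

V_total = 290.1∠76.3° V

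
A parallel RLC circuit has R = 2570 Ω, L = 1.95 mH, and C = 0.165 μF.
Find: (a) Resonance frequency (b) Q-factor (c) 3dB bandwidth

Step 1 — Resonance: ω₀ = 1/√(LC) = 1/√(0.00195·1.65e-07) = 5.575e+04 rad/s.
Step 2 — f₀ = ω₀/(2π) = 8873 Hz.
Step 3 — Parallel Q: Q = R/(ω₀L) = 2570/(5.575e+04·0.00195) = 23.64.
Step 4 — Bandwidth: Δω = ω₀/Q = 2358 rad/s; BW = Δω/(2π) = 375.3 Hz.

(a) f₀ = 8873 Hz  (b) Q = 23.64  (c) BW = 375.3 Hz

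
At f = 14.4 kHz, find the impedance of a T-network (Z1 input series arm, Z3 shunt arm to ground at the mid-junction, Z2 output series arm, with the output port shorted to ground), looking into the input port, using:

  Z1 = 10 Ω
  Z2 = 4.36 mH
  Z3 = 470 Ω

Step 1 — Angular frequency: ω = 2π·f = 2π·1.44e+04 = 9.048e+04 rad/s.
Step 2 — Component impedances:
  Z1: Z = R = 10 Ω
  Z2: Z = jωL = j·9.048e+04·0.00436 = 0 + j394.5 Ω
  Z3: Z = R = 470 Ω
Step 3 — With the output port shorted to ground, the output series arm Z2 runs from the junction to ground; the shunt arm Z3 also runs from the junction to ground. They appear in parallel: Z3 || Z2 = 194.3 + j231.4 Ω.
Step 4 — Series with input arm Z1: Z_in = Z1 + (Z3 || Z2) = 204.3 + j231.4 Ω = 308.7∠48.6° Ω.

Z = 204.3 + j231.4 Ω = 308.7∠48.6° Ω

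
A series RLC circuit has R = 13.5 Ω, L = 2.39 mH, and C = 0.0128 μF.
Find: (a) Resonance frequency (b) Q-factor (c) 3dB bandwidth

Step 1 — Resonance condition Im(Z)=0 gives ω₀ = 1/√(LC).
Step 2 — ω₀ = 1/√(0.00239·1.28e-08) = 1.808e+05 rad/s.
Step 3 — f₀ = ω₀/(2π) = 2.878e+04 Hz.
Step 4 — Series Q: Q = ω₀L/R = 1.808e+05·0.00239/13.5 = 32.01.
Step 5 — 3dB bandwidth: Δω = ω₀/Q = 5649 rad/s; BW = Δω/(2π) = 899 Hz.

(a) f₀ = 2.878e+04 Hz  (b) Q = 32.01  (c) BW = 899 Hz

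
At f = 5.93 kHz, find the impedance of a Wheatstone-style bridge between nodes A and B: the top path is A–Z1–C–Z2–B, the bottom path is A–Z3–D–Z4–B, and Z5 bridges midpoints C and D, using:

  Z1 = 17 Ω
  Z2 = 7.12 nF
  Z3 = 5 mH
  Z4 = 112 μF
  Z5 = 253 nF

Step 1 — Angular frequency: ω = 2π·f = 2π·5930 = 3.726e+04 rad/s.
Step 2 — Component impedances:
  Z1: Z = R = 17 Ω
  Z2: Z = 1/(jωC) = -j/(ω·C) = 0 - j3770 Ω
  Z3: Z = jωL = j·3.726e+04·0.005 = 0 + j186.3 Ω
  Z4: Z = 1/(jωC) = -j/(ω·C) = 0 - j0.2396 Ω
  Z5: Z = 1/(jωC) = -j/(ω·C) = 0 - j106.1 Ω
Step 3 — Bridge requires nodal analysis (the Z5 bridge couples midpoints C and D, so the two paths cannot be reduced to a simple series/parallel combination). Setting node B to ground and injecting 1 A at node A, the 3-node admittance system at A, C, D solves to V_A = Z_AB = 81.97 - j214.7 Ω = 229.8∠-69.1° Ω.

Z = 81.97 - j214.7 Ω = 229.8∠-69.1° Ω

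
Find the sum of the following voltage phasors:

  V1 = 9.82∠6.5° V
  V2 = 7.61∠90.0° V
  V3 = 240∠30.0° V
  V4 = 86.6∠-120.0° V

Step 1 — Convert each phasor to rectangular form:
  V1 = 9.82·(cos(6.5°) + j·sin(6.5°)) = 9.757 + j1.112 V
  V2 = 7.61·(cos(90.0°) + j·sin(90.0°)) = 0 + j7.61 V
  V3 = 240·(cos(30.0°) + j·sin(30.0°)) = 207.8 + j120 V
  V4 = 86.6·(cos(-120.0°) + j·sin(-120.0°)) = -43.3 - j75 V
Step 2 — Sum components: V_total = 174.3 + j53.72 V.
Step 3 — Convert to polar: |V_total| = 182.4 V, ∠V_total = 17.1°.

V_total = 182.4∠17.1° V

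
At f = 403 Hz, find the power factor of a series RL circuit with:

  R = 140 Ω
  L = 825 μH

Step 1 — Angular frequency: ω = 2π·f = 2π·403 = 2532 rad/s.
Step 2 — Component impedances:
  R: Z = R = 140 Ω
  L: Z = jωL = j·2532·0.000825 = 0 + j2.089 Ω
Step 3 — Series combination: Z_total = R + L = 140 + j2.089 Ω = 140∠0.9° Ω.
Step 4 — Power factor: PF = cos(φ) = Re(Z)/|Z| = 140/140.02 = 0.9999.
Step 5 — Type: Im(Z) = 2.089 ⇒ lagging (phase φ = 0.9°).

PF = 0.9999 (lagging, φ = 0.9°)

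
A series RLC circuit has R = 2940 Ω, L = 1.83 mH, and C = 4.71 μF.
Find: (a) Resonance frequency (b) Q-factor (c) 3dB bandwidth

Step 1 — Resonance condition Im(Z)=0 gives ω₀ = 1/√(LC).
Step 2 — ω₀ = 1/√(0.00183·4.71e-06) = 1.077e+04 rad/s.
Step 3 — f₀ = ω₀/(2π) = 1714 Hz.
Step 4 — Series Q: Q = ω₀L/R = 1.077e+04·0.00183/2940 = 0.006705.
Step 5 — 3dB bandwidth: Δω = ω₀/Q = 1.607e+06 rad/s; BW = Δω/(2π) = 2.557e+05 Hz.

(a) f₀ = 1714 Hz  (b) Q = 0.006705  (c) BW = 2.557e+05 Hz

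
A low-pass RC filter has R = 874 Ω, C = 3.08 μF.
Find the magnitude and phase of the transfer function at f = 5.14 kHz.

Step 1 — Angular frequency: ω = 2π·5140 = 3.23e+04 rad/s.
Step 2 — Transfer function: H(jω) = 1/(1 + jωRC).
Step 3 — Denominator: 1 + jωRC = 1 + j·3.23e+04·874·3.08e-06 = 1 + j86.94.
Step 4 — H = 0.0001323 - j0.0115.
Step 5 — Magnitude: |H| = 0.0115 (-38.8 dB); phase: φ = -89.3°.

|H| = 0.0115 (-38.8 dB), φ = -89.3°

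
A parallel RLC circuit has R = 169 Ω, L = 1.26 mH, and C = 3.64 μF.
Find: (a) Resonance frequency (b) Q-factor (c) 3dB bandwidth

Step 1 — Resonance: ω₀ = 1/√(LC) = 1/√(0.00126·3.64e-06) = 1.477e+04 rad/s.
Step 2 — f₀ = ω₀/(2π) = 2350 Hz.
Step 3 — Parallel Q: Q = R/(ω₀L) = 169/(1.477e+04·0.00126) = 9.083.
Step 4 — Bandwidth: Δω = ω₀/Q = 1626 rad/s; BW = Δω/(2π) = 258.7 Hz.

(a) f₀ = 2350 Hz  (b) Q = 9.083  (c) BW = 258.7 Hz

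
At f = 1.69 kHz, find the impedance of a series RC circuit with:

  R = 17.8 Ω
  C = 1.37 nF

Step 1 — Angular frequency: ω = 2π·f = 2π·1690 = 1.062e+04 rad/s.
Step 2 — Component impedances:
  R: Z = R = 17.8 Ω
  C: Z = 1/(jωC) = -j/(ω·C) = 0 - j6.874e+04 Ω
Step 3 — Series combination: Z_total = R + C = 17.8 - j6.874e+04 Ω = 6.874e+04∠-90.0° Ω.

Z = 17.8 - j6.874e+04 Ω = 6.874e+04∠-90.0° Ω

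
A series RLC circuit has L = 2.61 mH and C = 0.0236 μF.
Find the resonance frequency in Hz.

Step 1 — Resonance condition Im(Z)=0 gives ω₀ = 1/√(LC).
Step 2 — ω₀ = 1/√(0.00261·2.36e-08) = 1.274e+05 rad/s.
Step 3 — f₀ = ω₀/(2π) = 2.028e+04 Hz.

f₀ = 2.028e+04 Hz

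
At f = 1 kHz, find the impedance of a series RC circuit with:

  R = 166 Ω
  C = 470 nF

Step 1 — Angular frequency: ω = 2π·f = 2π·1000 = 6283 rad/s.
Step 2 — Component impedances:
  R: Z = R = 166 Ω
  C: Z = 1/(jωC) = -j/(ω·C) = 0 - j338.6 Ω
Step 3 — Series combination: Z_total = R + C = 166 - j338.6 Ω = 377.1∠-63.9° Ω.

Z = 166 - j338.6 Ω = 377.1∠-63.9° Ω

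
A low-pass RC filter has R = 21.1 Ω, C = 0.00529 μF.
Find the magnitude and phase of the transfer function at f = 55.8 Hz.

Step 1 — Angular frequency: ω = 2π·55.8 = 350.6 rad/s.
Step 2 — Transfer function: H(jω) = 1/(1 + jωRC).
Step 3 — Denominator: 1 + jωRC = 1 + j·350.6·21.1·5.29e-09 = 1 + j3.913e-05.
Step 4 — H = 1 - j3.913e-05.
Step 5 — Magnitude: |H| = 1 (-0.0 dB); phase: φ = -0.0°.

|H| = 1 (-0.0 dB), φ = -0.0°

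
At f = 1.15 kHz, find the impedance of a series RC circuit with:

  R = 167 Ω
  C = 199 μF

Step 1 — Angular frequency: ω = 2π·f = 2π·1150 = 7226 rad/s.
Step 2 — Component impedances:
  R: Z = R = 167 Ω
  C: Z = 1/(jωC) = -j/(ω·C) = 0 - j0.6955 Ω
Step 3 — Series combination: Z_total = R + C = 167 - j0.6955 Ω = 167∠-0.2° Ω.

Z = 167 - j0.6955 Ω = 167∠-0.2° Ω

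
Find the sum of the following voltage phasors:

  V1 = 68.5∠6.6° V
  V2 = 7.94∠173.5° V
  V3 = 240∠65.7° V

Step 1 — Convert each phasor to rectangular form:
  V1 = 68.5·(cos(6.6°) + j·sin(6.6°)) = 68.05 + j7.873 V
  V2 = 7.94·(cos(173.5°) + j·sin(173.5°)) = -7.889 + j0.8988 V
  V3 = 240·(cos(65.7°) + j·sin(65.7°)) = 98.76 + j218.7 V
Step 2 — Sum components: V_total = 158.9 + j227.5 V.
Step 3 — Convert to polar: |V_total| = 277.5 V, ∠V_total = 55.1°.

V_total = 277.5∠55.1° V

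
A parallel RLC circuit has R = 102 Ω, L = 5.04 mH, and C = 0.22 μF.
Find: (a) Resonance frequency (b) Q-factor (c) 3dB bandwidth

Step 1 — Resonance: ω₀ = 1/√(LC) = 1/√(0.00504·2.2e-07) = 3.003e+04 rad/s.
Step 2 — f₀ = ω₀/(2π) = 4780 Hz.
Step 3 — Parallel Q: Q = R/(ω₀L) = 102/(3.003e+04·0.00504) = 0.6739.
Step 4 — Bandwidth: Δω = ω₀/Q = 4.456e+04 rad/s; BW = Δω/(2π) = 7092 Hz.

(a) f₀ = 4780 Hz  (b) Q = 0.6739  (c) BW = 7092 Hz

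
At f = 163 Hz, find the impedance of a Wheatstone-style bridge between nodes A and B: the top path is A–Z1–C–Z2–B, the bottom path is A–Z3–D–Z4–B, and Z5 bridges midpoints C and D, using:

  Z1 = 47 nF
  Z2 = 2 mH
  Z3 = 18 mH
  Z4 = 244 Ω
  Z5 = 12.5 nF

Step 1 — Angular frequency: ω = 2π·f = 2π·163 = 1024 rad/s.
Step 2 — Component impedances:
  Z1: Z = 1/(jωC) = -j/(ω·C) = 0 - j2.077e+04 Ω
  Z2: Z = jωL = j·1024·0.002 = 0 + j2.048 Ω
  Z3: Z = jωL = j·1024·0.018 = 0 + j18.43 Ω
  Z4: Z = R = 244 Ω
  Z5: Z = 1/(jωC) = -j/(ω·C) = 0 - j7.811e+04 Ω
Step 3 — Bridge requires nodal analysis (the Z5 bridge couples midpoints C and D, so the two paths cannot be reduced to a simple series/parallel combination). Setting node B to ground and injecting 1 A at node A, the 3-node admittance system at A, C, D solves to V_A = Z_AB = 244.4 + j14.81 Ω = 244.8∠3.5° Ω.

Z = 244.4 + j14.81 Ω = 244.8∠3.5° Ω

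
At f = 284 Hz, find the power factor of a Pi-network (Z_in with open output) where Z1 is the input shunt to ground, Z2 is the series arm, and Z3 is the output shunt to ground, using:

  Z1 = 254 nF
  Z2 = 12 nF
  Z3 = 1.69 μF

Step 1 — Angular frequency: ω = 2π·f = 2π·284 = 1784 rad/s.
Step 2 — Component impedances:
  Z1: Z = 1/(jωC) = -j/(ω·C) = 0 - j2206 Ω
  Z2: Z = 1/(jωC) = -j/(ω·C) = 0 - j4.67e+04 Ω
  Z3: Z = 1/(jωC) = -j/(ω·C) = 0 - j331.6 Ω
Step 3 — With open output, the series arm Z2 and the output shunt Z3 appear in series to ground: Z2 + Z3 = 0 - j4.703e+04 Ω.
Step 4 — Parallel with input shunt Z1: Z_in = Z1 || (Z2 + Z3) = 0 - j2107 Ω = 2107∠-90.0° Ω.
Step 5 — Power factor: PF = cos(φ) = Re(Z)/|Z| = 0/2107 = 0.
Step 6 — Type: Im(Z) = -2107 ⇒ leading (phase φ = -90.0°).

PF = 0 (leading, φ = -90.0°)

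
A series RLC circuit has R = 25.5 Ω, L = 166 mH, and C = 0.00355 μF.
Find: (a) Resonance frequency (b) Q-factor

Step 1 — Resonance condition Im(Z)=0 gives ω₀ = 1/√(LC).
Step 2 — ω₀ = 1/√(0.166·3.55e-09) = 4.119e+04 rad/s.
Step 3 — f₀ = ω₀/(2π) = 6556 Hz.
Step 4 — Series Q: Q = ω₀L/R = 4.119e+04·0.166/25.5 = 268.2.

(a) f₀ = 6556 Hz  (b) Q = 268.2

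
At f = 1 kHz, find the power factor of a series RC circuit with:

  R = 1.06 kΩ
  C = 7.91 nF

Step 1 — Angular frequency: ω = 2π·f = 2π·1000 = 6283 rad/s.
Step 2 — Component impedances:
  R: Z = R = 1060 Ω
  C: Z = 1/(jωC) = -j/(ω·C) = 0 - j2.012e+04 Ω
Step 3 — Series combination: Z_total = R + C = 1060 - j2.012e+04 Ω = 2.015e+04∠-87.0° Ω.
Step 4 — Power factor: PF = cos(φ) = Re(Z)/|Z| = 1060/2.015e+04 = 0.05261.
Step 5 — Type: Im(Z) = -2.012e+04 ⇒ leading (phase φ = -87.0°).

PF = 0.05261 (leading, φ = -87.0°)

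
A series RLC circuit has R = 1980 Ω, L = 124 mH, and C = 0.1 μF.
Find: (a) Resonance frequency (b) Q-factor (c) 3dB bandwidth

Step 1 — Resonance: ω₀ = 1/√(LC) = 1/√(0.124·1e-07) = 8980 rad/s.
Step 2 — f₀ = ω₀/(2π) = 1429 Hz.
Step 3 — Series Q: Q = ω₀L/R = 8980·0.124/1980 = 0.5624.
Step 4 — Bandwidth: Δω = ω₀/Q = 1.597e+04 rad/s; BW = Δω/(2π) = 2541 Hz.

(a) f₀ = 1429 Hz  (b) Q = 0.5624  (c) BW = 2541 Hz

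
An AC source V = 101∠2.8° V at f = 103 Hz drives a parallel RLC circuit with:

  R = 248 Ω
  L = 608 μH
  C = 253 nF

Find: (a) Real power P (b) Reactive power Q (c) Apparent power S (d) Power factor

Step 1 — Angular frequency: ω = 2π·f = 2π·103 = 647.2 rad/s.
Step 2 — Component impedances:
  R: Z = R = 248 Ω
  L: Z = jωL = j·647.2·0.000608 = 0 + j0.3935 Ω
  C: Z = 1/(jωC) = -j/(ω·C) = 0 - j6107 Ω
Step 3 — Parallel combination: 1/Z_total = 1/R + 1/L + 1/C; Z_total = 0.0006244 + j0.3935 Ω = 0.3935∠89.9° Ω.
Step 4 — Source phasor: V = 101∠2.8° V = 100.9 + j4.934 V.
Step 5 — Current: I = V / Z = 12.94 - j256.3 A = 256.7∠-87.1° A.
Step 6 — Complex power: S = V·I* = 41.13 + j2.592e+04 VA.
Step 7 — Real power: P = Re(S) = 41.13 W.
Step 8 — Reactive power: Q = Im(S) = 2.592e+04 VAR.
Step 9 — Apparent power: |S| = 2.592e+04 VA.
Step 10 — Power factor: PF = P/|S| = 0.001587 (lagging).

(a) P = 41.13 W  (b) Q = 2.592e+04 VAR  (c) S = 2.592e+04 VA  (d) PF = 0.001587 (lagging)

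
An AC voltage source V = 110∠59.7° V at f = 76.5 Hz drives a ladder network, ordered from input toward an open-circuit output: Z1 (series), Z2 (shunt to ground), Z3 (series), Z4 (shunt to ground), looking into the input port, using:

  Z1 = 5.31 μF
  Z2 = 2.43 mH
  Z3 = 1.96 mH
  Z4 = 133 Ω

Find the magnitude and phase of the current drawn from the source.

Step 1 — Angular frequency: ω = 2π·f = 2π·76.5 = 480.7 rad/s.
Step 2 — Component impedances:
  Z1: Z = 1/(jωC) = -j/(ω·C) = 0 - j391.8 Ω
  Z2: Z = jωL = j·480.7·0.00243 = 0 + j1.168 Ω
  Z3: Z = jωL = j·480.7·0.00196 = 0 + j0.9421 Ω
  Z4: Z = R = 133 Ω
Step 3 — Ladder network (open output): work backward from the far end, alternating series and parallel combinations. Z_in = 0.01025 - j390.6 Ω = 390.6∠-90.0° Ω.
Step 4 — Source phasor: V = 110∠59.7° V = 55.5 + j94.97 V.
Step 5 — Ohm's law: I = V / Z_total = (55.5 + j94.97) / (0.01025 - j390.6) = -0.2431 + j0.1421 A.
Step 6 — Convert to polar: |I| = 0.2816 A, ∠I = 149.7°.

I = 0.2816∠149.7° A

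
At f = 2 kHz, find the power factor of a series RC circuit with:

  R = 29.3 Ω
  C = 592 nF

Step 1 — Angular frequency: ω = 2π·f = 2π·2000 = 1.257e+04 rad/s.
Step 2 — Component impedances:
  R: Z = R = 29.3 Ω
  C: Z = 1/(jωC) = -j/(ω·C) = 0 - j134.4 Ω
Step 3 — Series combination: Z_total = R + C = 29.3 - j134.4 Ω = 137.6∠-77.7° Ω.
Step 4 — Power factor: PF = cos(φ) = Re(Z)/|Z| = 29.3/137.58 = 0.213.
Step 5 — Type: Im(Z) = -134.4 ⇒ leading (phase φ = -77.7°).

PF = 0.213 (leading, φ = -77.7°)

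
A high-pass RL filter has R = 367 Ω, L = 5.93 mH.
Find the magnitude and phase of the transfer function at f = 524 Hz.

Step 1 — Angular frequency: ω = 2π·524 = 3292 rad/s.
Step 2 — Transfer function: H(jω) = jωL/(R + jωL).
Step 3 — Numerator jωL = j·19.52; denominator R + jωL = 367 + j19.52.
Step 4 — H = 0.002822 + j0.05305.
Step 5 — Magnitude: |H| = 0.05312 (-25.5 dB); phase: φ = 87.0°.

|H| = 0.05312 (-25.5 dB), φ = 87.0°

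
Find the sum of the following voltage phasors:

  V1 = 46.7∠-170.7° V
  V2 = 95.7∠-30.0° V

Step 1 — Convert each phasor to rectangular form:
  V1 = 46.7·(cos(-170.7°) + j·sin(-170.7°)) = -46.09 - j7.547 V
  V2 = 95.7·(cos(-30.0°) + j·sin(-30.0°)) = 82.88 - j47.85 V
Step 2 — Sum components: V_total = 36.79 - j55.4 V.
Step 3 — Convert to polar: |V_total| = 66.5 V, ∠V_total = -56.4°.

V_total = 66.5∠-56.4° V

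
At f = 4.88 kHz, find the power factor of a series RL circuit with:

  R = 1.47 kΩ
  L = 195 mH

Step 1 — Angular frequency: ω = 2π·f = 2π·4880 = 3.066e+04 rad/s.
Step 2 — Component impedances:
  R: Z = R = 1470 Ω
  L: Z = jωL = j·3.066e+04·0.195 = 0 + j5979 Ω
Step 3 — Series combination: Z_total = R + L = 1470 + j5979 Ω = 6157∠76.2° Ω.
Step 4 — Power factor: PF = cos(φ) = Re(Z)/|Z| = 1470/6157.1 = 0.2387.
Step 5 — Type: Im(Z) = 5979 ⇒ lagging (phase φ = 76.2°).

PF = 0.2387 (lagging, φ = 76.2°)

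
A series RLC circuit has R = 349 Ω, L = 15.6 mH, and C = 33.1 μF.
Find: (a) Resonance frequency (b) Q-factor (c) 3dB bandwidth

Step 1 — Resonance condition Im(Z)=0 gives ω₀ = 1/√(LC).
Step 2 — ω₀ = 1/√(0.0156·3.31e-05) = 1392 rad/s.
Step 3 — f₀ = ω₀/(2π) = 221.5 Hz.
Step 4 — Series Q: Q = ω₀L/R = 1392·0.0156/349 = 0.0622.
Step 5 — 3dB bandwidth: Δω = ω₀/Q = 2.237e+04 rad/s; BW = Δω/(2π) = 3561 Hz.

(a) f₀ = 221.5 Hz  (b) Q = 0.0622  (c) BW = 3561 Hz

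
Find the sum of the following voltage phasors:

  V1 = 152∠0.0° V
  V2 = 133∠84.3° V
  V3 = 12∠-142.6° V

Step 1 — Convert each phasor to rectangular form:
  V1 = 152·(cos(0.0°) + j·sin(0.0°)) = 152 V
  V2 = 133·(cos(84.3°) + j·sin(84.3°)) = 13.21 + j132.3 V
  V3 = 12·(cos(-142.6°) + j·sin(-142.6°)) = -9.533 - j7.289 V
Step 2 — Sum components: V_total = 155.7 + j125.1 V.
Step 3 — Convert to polar: |V_total| = 199.7 V, ∠V_total = 38.8°.

V_total = 199.7∠38.8° V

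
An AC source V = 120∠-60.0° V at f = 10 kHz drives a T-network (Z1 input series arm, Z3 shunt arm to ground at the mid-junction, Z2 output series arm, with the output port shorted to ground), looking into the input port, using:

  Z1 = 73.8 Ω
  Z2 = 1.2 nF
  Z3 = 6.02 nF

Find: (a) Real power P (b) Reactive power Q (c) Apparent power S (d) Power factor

Step 1 — Angular frequency: ω = 2π·f = 2π·1e+04 = 6.283e+04 rad/s.
Step 2 — Component impedances:
  Z1: Z = R = 73.8 Ω
  Z2: Z = 1/(jωC) = -j/(ω·C) = 0 - j1.326e+04 Ω
  Z3: Z = 1/(jωC) = -j/(ω·C) = 0 - j2644 Ω
Step 3 — With the output port shorted to ground, the output series arm Z2 runs from the junction to ground; the shunt arm Z3 also runs from the junction to ground. They appear in parallel: Z3 || Z2 = 0 - j2204 Ω.
Step 4 — Series with input arm Z1: Z_in = Z1 + (Z3 || Z2) = 73.8 - j2204 Ω = 2206∠-88.1° Ω.
Step 5 — Source phasor: V = 120∠-60.0° V = 60 - j103.9 V.
Step 6 — Current: I = V / Z = 0.048 + j0.02561 A = 0.05441∠28.1° A.
Step 7 — Complex power: S = V·I* = 0.2185 - j6.525 VA.
Step 8 — Real power: P = Re(S) = 0.2185 W.
Step 9 — Reactive power: Q = Im(S) = -6.525 VAR.
Step 10 — Apparent power: |S| = 6.529 VA.
Step 11 — Power factor: PF = P/|S| = 0.03346 (leading).

(a) P = 0.2185 W  (b) Q = -6.525 VAR  (c) S = 6.529 VA  (d) PF = 0.03346 (leading)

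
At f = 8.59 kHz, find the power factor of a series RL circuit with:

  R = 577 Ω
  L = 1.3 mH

Step 1 — Angular frequency: ω = 2π·f = 2π·8590 = 5.397e+04 rad/s.
Step 2 — Component impedances:
  R: Z = R = 577 Ω
  L: Z = jωL = j·5.397e+04·0.0013 = 0 + j70.16 Ω
Step 3 — Series combination: Z_total = R + L = 577 + j70.16 Ω = 581.3∠6.9° Ω.
Step 4 — Power factor: PF = cos(φ) = Re(Z)/|Z| = 577/581.25 = 0.9927.
Step 5 — Type: Im(Z) = 70.16 ⇒ lagging (phase φ = 6.9°).

PF = 0.9927 (lagging, φ = 6.9°)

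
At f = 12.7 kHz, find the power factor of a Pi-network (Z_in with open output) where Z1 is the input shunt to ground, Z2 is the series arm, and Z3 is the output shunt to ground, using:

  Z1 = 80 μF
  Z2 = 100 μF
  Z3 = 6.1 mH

Step 1 — Angular frequency: ω = 2π·f = 2π·1.27e+04 = 7.98e+04 rad/s.
Step 2 — Component impedances:
  Z1: Z = 1/(jωC) = -j/(ω·C) = 0 - j0.1566 Ω
  Z2: Z = 1/(jωC) = -j/(ω·C) = 0 - j0.1253 Ω
  Z3: Z = jωL = j·7.98e+04·0.0061 = 0 + j486.8 Ω
Step 3 — With open output, the series arm Z2 and the output shunt Z3 appear in series to ground: Z2 + Z3 = 0 + j486.6 Ω.
Step 4 — Parallel with input shunt Z1: Z_in = Z1 || (Z2 + Z3) = 0 - j0.1567 Ω = 0.1567∠-90.0° Ω.
Step 5 — Power factor: PF = cos(φ) = Re(Z)/|Z| = 0/0.1567 = 0.
Step 6 — Type: Im(Z) = -0.1567 ⇒ leading (phase φ = -90.0°).

PF = 0 (leading, φ = -90.0°)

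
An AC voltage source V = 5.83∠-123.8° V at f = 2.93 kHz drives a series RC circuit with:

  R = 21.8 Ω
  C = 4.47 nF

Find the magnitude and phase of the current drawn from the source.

Step 1 — Angular frequency: ω = 2π·f = 2π·2930 = 1.841e+04 rad/s.
Step 2 — Component impedances:
  R: Z = R = 21.8 Ω
  C: Z = 1/(jωC) = -j/(ω·C) = 0 - j1.215e+04 Ω
Step 3 — Series combination: Z_total = R + C = 21.8 - j1.215e+04 Ω = 1.215e+04∠-89.9° Ω.
Step 4 — Source phasor: V = 5.83∠-123.8° V = -3.243 - j4.845 V.
Step 5 — Ohm's law: I = V / Z_total = (-3.243 - j4.845) / (21.8 - j1.215e+04) = 0.0003982 - j0.0002676 A.
Step 6 — Convert to polar: |I| = 0.0004798 A, ∠I = -33.9°.

I = 0.0004798∠-33.9° A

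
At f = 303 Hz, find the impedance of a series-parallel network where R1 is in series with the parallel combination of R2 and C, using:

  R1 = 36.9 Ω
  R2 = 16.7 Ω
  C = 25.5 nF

Step 1 — Angular frequency: ω = 2π·f = 2π·303 = 1904 rad/s.
Step 2 — Component impedances:
  R1: Z = R = 36.9 Ω
  R2: Z = R = 16.7 Ω
  C: Z = 1/(jωC) = -j/(ω·C) = 0 - j2.06e+04 Ω
Step 3 — Parallel branch: R2 || C = 1/(1/R2 + 1/C) = 16.7 - j0.01354 Ω.
Step 4 — Series with R1: Z_total = R1 + (R2 || C) = 53.6 - j0.01354 Ω = 53.6∠-0.0° Ω.

Z = 53.6 - j0.01354 Ω = 53.6∠-0.0° Ω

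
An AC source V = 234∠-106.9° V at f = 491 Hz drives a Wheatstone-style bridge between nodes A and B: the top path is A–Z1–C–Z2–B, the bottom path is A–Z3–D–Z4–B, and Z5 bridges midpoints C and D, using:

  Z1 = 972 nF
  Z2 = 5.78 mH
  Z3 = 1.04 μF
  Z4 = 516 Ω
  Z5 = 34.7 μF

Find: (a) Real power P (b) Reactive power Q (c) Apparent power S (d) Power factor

Step 1 — Angular frequency: ω = 2π·f = 2π·491 = 3085 rad/s.
Step 2 — Component impedances:
  Z1: Z = 1/(jωC) = -j/(ω·C) = 0 - j333.5 Ω
  Z2: Z = jωL = j·3085·0.00578 = 0 + j17.83 Ω
  Z3: Z = 1/(jωC) = -j/(ω·C) = 0 - j311.7 Ω
  Z4: Z = R = 516 Ω
  Z5: Z = 1/(jωC) = -j/(ω·C) = 0 - j9.341 Ω
Step 3 — Bridge requires nodal analysis (the Z5 bridge couples midpoints C and D, so the two paths cannot be reduced to a simple series/parallel combination). Setting node B to ground and injecting 1 A at node A, the 3-node admittance system at A, C, D solves to V_A = Z_AB = 0.3311 - j145.7 Ω = 145.7∠-89.9° Ω.
Step 4 — Source phasor: V = 234∠-106.9° V = -68.02 - j223.9 V.
Step 5 — Current: I = V / Z = 1.535 - j0.4702 A = 1.606∠-17.0° A.
Step 6 — Complex power: S = V·I* = 0.8535 - j375.7 VA.
Step 7 — Real power: P = Re(S) = 0.8535 W.
Step 8 — Reactive power: Q = Im(S) = -375.7 VAR.
Step 9 — Apparent power: |S| = 375.7 VA.
Step 10 — Power factor: PF = P/|S| = 0.002272 (leading).

(a) P = 0.8535 W  (b) Q = -375.7 VAR  (c) S = 375.7 VA  (d) PF = 0.002272 (leading)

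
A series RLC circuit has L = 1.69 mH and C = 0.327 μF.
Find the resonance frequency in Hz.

Step 1 — Resonance condition Im(Z)=0 gives ω₀ = 1/√(LC).
Step 2 — ω₀ = 1/√(0.00169·3.27e-07) = 4.254e+04 rad/s.
Step 3 — f₀ = ω₀/(2π) = 6770 Hz.

f₀ = 6770 Hz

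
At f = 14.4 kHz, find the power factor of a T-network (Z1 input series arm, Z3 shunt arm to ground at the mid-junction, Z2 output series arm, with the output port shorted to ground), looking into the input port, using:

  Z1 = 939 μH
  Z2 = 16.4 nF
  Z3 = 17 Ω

Step 1 — Angular frequency: ω = 2π·f = 2π·1.44e+04 = 9.048e+04 rad/s.
Step 2 — Component impedances:
  Z1: Z = jωL = j·9.048e+04·0.000939 = 0 + j84.96 Ω
  Z2: Z = 1/(jωC) = -j/(ω·C) = 0 - j673.9 Ω
  Z3: Z = R = 17 Ω
Step 3 — With the output port shorted to ground, the output series arm Z2 runs from the junction to ground; the shunt arm Z3 also runs from the junction to ground. They appear in parallel: Z3 || Z2 = 16.99 - j0.4286 Ω.
Step 4 — Series with input arm Z1: Z_in = Z1 + (Z3 || Z2) = 16.99 + j84.53 Ω = 86.22∠78.6° Ω.
Step 5 — Power factor: PF = cos(φ) = Re(Z)/|Z| = 16.989/86.221 = 0.197.
Step 6 — Type: Im(Z) = 84.53 ⇒ lagging (phase φ = 78.6°).

PF = 0.197 (lagging, φ = 78.6°)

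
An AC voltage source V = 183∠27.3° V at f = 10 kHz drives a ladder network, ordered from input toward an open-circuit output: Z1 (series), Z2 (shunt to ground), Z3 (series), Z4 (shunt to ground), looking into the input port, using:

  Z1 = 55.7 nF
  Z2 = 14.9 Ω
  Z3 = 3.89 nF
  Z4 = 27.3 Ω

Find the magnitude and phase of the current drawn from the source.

Step 1 — Angular frequency: ω = 2π·f = 2π·1e+04 = 6.283e+04 rad/s.
Step 2 — Component impedances:
  Z1: Z = 1/(jωC) = -j/(ω·C) = 0 - j285.7 Ω
  Z2: Z = R = 14.9 Ω
  Z3: Z = 1/(jωC) = -j/(ω·C) = 0 - j4091 Ω
  Z4: Z = R = 27.3 Ω
Step 3 — Ladder network (open output): work backward from the far end, alternating series and parallel combinations. Z_in = 14.9 - j285.8 Ω = 286.2∠-87.0° Ω.
Step 4 — Source phasor: V = 183∠27.3° V = 162.6 + j83.93 V.
Step 5 — Ohm's law: I = V / Z_total = (162.6 + j83.93) / (14.9 - j285.8) = -0.2633 + j0.5827 A.
Step 6 — Convert to polar: |I| = 0.6395 A, ∠I = 114.3°.

I = 0.6395∠114.3° A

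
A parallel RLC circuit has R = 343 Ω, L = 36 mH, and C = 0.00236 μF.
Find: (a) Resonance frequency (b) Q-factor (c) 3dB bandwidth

Step 1 — Resonance: ω₀ = 1/√(LC) = 1/√(0.036·2.36e-09) = 1.085e+05 rad/s.
Step 2 — f₀ = ω₀/(2π) = 1.727e+04 Hz.
Step 3 — Parallel Q: Q = R/(ω₀L) = 343/(1.085e+05·0.036) = 0.08782.
Step 4 — Bandwidth: Δω = ω₀/Q = 1.235e+06 rad/s; BW = Δω/(2π) = 1.966e+05 Hz.

(a) f₀ = 1.727e+04 Hz  (b) Q = 0.08782  (c) BW = 1.966e+05 Hz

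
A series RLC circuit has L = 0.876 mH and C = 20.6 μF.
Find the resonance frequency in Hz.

Step 1 — Resonance condition Im(Z)=0 gives ω₀ = 1/√(LC).
Step 2 — ω₀ = 1/√(0.000876·2.06e-05) = 7444 rad/s.
Step 3 — f₀ = ω₀/(2π) = 1185 Hz.

f₀ = 1185 Hz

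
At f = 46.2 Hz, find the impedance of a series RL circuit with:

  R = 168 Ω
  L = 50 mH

Step 1 — Angular frequency: ω = 2π·f = 2π·46.2 = 290.3 rad/s.
Step 2 — Component impedances:
  R: Z = R = 168 Ω
  L: Z = jωL = j·290.3·0.05 = 0 + j14.51 Ω
Step 3 — Series combination: Z_total = R + L = 168 + j14.51 Ω = 168.6∠4.9° Ω.

Z = 168 + j14.51 Ω = 168.6∠4.9° Ω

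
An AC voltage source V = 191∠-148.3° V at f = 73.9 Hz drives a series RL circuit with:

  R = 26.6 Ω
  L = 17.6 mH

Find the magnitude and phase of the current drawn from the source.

Step 1 — Angular frequency: ω = 2π·f = 2π·73.9 = 464.3 rad/s.
Step 2 — Component impedances:
  R: Z = R = 26.6 Ω
  L: Z = jωL = j·464.3·0.0176 = 0 + j8.172 Ω
Step 3 — Series combination: Z_total = R + L = 26.6 + j8.172 Ω = 27.83∠17.1° Ω.
Step 4 — Source phasor: V = 191∠-148.3° V = -162.5 - j100.4 V.
Step 5 — Ohm's law: I = V / Z_total = (-162.5 - j100.4) / (26.6 + j8.172) = -6.642 - j1.733 A.
Step 6 — Convert to polar: |I| = 6.864 A, ∠I = -165.4°.

I = 6.864∠-165.4° A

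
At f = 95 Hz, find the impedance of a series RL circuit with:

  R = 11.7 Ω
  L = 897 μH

Step 1 — Angular frequency: ω = 2π·f = 2π·95 = 596.9 rad/s.
Step 2 — Component impedances:
  R: Z = R = 11.7 Ω
  L: Z = jωL = j·596.9·0.000897 = 0 + j0.5354 Ω
Step 3 — Series combination: Z_total = R + L = 11.7 + j0.5354 Ω = 11.71∠2.6° Ω.

Z = 11.7 + j0.5354 Ω = 11.71∠2.6° Ω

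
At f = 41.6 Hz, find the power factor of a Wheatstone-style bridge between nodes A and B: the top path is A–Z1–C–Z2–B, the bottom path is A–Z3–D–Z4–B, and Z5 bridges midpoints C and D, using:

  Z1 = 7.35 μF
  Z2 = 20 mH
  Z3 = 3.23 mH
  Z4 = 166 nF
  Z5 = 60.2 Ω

Step 1 — Angular frequency: ω = 2π·f = 2π·41.6 = 261.4 rad/s.
Step 2 — Component impedances:
  Z1: Z = 1/(jωC) = -j/(ω·C) = 0 - j520.5 Ω
  Z2: Z = jωL = j·261.4·0.02 = 0 + j5.228 Ω
  Z3: Z = jωL = j·261.4·0.00323 = 0 + j0.8443 Ω
  Z4: Z = 1/(jωC) = -j/(ω·C) = 0 - j2.305e+04 Ω
  Z5: Z = R = 60.2 Ω
Step 3 — Bridge requires nodal analysis (the Z5 bridge couples midpoints C and D, so the two paths cannot be reduced to a simple series/parallel combination). Setting node B to ground and injecting 1 A at node A, the 3-node admittance system at A, C, D solves to V_A = Z_AB = 59.59 - j0.9839 Ω = 59.6∠-0.9° Ω.
Step 4 — Power factor: PF = cos(φ) = Re(Z)/|Z| = 59.587/59.595 = 0.9999.
Step 5 — Type: Im(Z) = -0.9839 ⇒ leading (phase φ = -0.9°).

PF = 0.9999 (leading, φ = -0.9°)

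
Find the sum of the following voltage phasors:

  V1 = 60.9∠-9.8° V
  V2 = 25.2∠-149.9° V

Step 1 — Convert each phasor to rectangular form:
  V1 = 60.9·(cos(-9.8°) + j·sin(-9.8°)) = 60.01 - j10.37 V
  V2 = 25.2·(cos(-149.9°) + j·sin(-149.9°)) = -21.8 - j12.64 V
Step 2 — Sum components: V_total = 38.21 - j23 V.
Step 3 — Convert to polar: |V_total| = 44.6 V, ∠V_total = -31.0°.

V_total = 44.6∠-31.0° V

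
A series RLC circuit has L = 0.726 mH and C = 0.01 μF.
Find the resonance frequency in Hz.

Step 1 — Resonance condition Im(Z)=0 gives ω₀ = 1/√(LC).
Step 2 — ω₀ = 1/√(0.000726·1e-08) = 3.711e+05 rad/s.
Step 3 — f₀ = ω₀/(2π) = 5.907e+04 Hz.

f₀ = 5.907e+04 Hz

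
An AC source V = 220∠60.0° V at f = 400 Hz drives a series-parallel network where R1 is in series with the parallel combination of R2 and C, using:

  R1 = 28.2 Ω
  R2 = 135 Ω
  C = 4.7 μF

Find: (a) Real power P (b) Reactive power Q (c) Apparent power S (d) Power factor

Step 1 — Angular frequency: ω = 2π·f = 2π·400 = 2513 rad/s.
Step 2 — Component impedances:
  R1: Z = R = 28.2 Ω
  R2: Z = R = 135 Ω
  C: Z = 1/(jωC) = -j/(ω·C) = 0 - j84.66 Ω
Step 3 — Parallel branch: R2 || C = 1/(1/R2 + 1/C) = 38.1 - j60.76 Ω.
Step 4 — Series with R1: Z_total = R1 + (R2 || C) = 66.3 - j60.76 Ω = 89.93∠-42.5° Ω.
Step 5 — Source phasor: V = 220∠60.0° V = 110 + j190.5 V.
Step 6 — Current: I = V / Z = -0.5296 + j2.388 A = 2.446∠102.5° A.
Step 7 — Complex power: S = V·I* = 396.8 - j363.6 VA.
Step 8 — Real power: P = Re(S) = 396.8 W.
Step 9 — Reactive power: Q = Im(S) = -363.6 VAR.
Step 10 — Apparent power: |S| = 538.2 VA.
Step 11 — Power factor: PF = P/|S| = 0.7372 (leading).

(a) P = 396.8 W  (b) Q = -363.6 VAR  (c) S = 538.2 VA  (d) PF = 0.7372 (leading)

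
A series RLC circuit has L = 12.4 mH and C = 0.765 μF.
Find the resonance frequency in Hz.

Step 1 — Resonance condition Im(Z)=0 gives ω₀ = 1/√(LC).
Step 2 — ω₀ = 1/√(0.0124·7.65e-07) = 1.027e+04 rad/s.
Step 3 — f₀ = ω₀/(2π) = 1634 Hz.

f₀ = 1634 Hz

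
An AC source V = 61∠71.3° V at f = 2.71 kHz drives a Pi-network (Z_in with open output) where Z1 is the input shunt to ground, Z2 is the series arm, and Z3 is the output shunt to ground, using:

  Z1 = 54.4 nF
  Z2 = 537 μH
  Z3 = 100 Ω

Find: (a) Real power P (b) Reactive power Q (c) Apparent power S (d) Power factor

Step 1 — Angular frequency: ω = 2π·f = 2π·2710 = 1.703e+04 rad/s.
Step 2 — Component impedances:
  Z1: Z = 1/(jωC) = -j/(ω·C) = 0 - j1080 Ω
  Z2: Z = jωL = j·1.703e+04·0.000537 = 0 + j9.144 Ω
  Z3: Z = R = 100 Ω
Step 3 — With open output, the series arm Z2 and the output shunt Z3 appear in series to ground: Z2 + Z3 = 100 + j9.144 Ω.
Step 4 — Parallel with input shunt Z1: Z_in = Z1 || (Z2 + Z3) = 100.8 - j0.1983 Ω = 100.8∠-0.1° Ω.
Step 5 — Source phasor: V = 61∠71.3° V = 19.56 + j57.78 V.
Step 6 — Current: I = V / Z = 0.1928 + j0.5734 A = 0.6049∠71.4° A.
Step 7 — Complex power: S = V·I* = 36.9 - j0.07256 VA.
Step 8 — Real power: P = Re(S) = 36.9 W.
Step 9 — Reactive power: Q = Im(S) = -0.07256 VAR.
Step 10 — Apparent power: |S| = 36.9 VA.
Step 11 — Power factor: PF = P/|S| = 1 (leading).

(a) P = 36.9 W  (b) Q = -0.07256 VAR  (c) S = 36.9 VA  (d) PF = 1 (leading)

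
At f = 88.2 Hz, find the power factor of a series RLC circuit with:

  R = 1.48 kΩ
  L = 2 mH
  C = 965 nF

Step 1 — Angular frequency: ω = 2π·f = 2π·88.2 = 554.2 rad/s.
Step 2 — Component impedances:
  R: Z = R = 1480 Ω
  L: Z = jωL = j·554.2·0.002 = 0 + j1.108 Ω
  C: Z = 1/(jωC) = -j/(ω·C) = 0 - j1870 Ω
Step 3 — Series combination: Z_total = R + L + C = 1480 - j1869 Ω = 2384∠-51.6° Ω.
Step 4 — Power factor: PF = cos(φ) = Re(Z)/|Z| = 1480/2384 = 0.6208.
Step 5 — Type: Im(Z) = -1869 ⇒ leading (phase φ = -51.6°).

PF = 0.6208 (leading, φ = -51.6°)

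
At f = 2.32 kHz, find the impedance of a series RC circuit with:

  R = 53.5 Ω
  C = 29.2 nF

Step 1 — Angular frequency: ω = 2π·f = 2π·2320 = 1.458e+04 rad/s.
Step 2 — Component impedances:
  R: Z = R = 53.5 Ω
  C: Z = 1/(jωC) = -j/(ω·C) = 0 - j2349 Ω
Step 3 — Series combination: Z_total = R + C = 53.5 - j2349 Ω = 2350∠-88.7° Ω.

Z = 53.5 - j2349 Ω = 2350∠-88.7° Ω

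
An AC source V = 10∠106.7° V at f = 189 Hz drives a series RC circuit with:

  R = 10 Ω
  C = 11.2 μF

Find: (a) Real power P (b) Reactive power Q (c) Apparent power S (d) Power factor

Step 1 — Angular frequency: ω = 2π·f = 2π·189 = 1188 rad/s.
Step 2 — Component impedances:
  R: Z = R = 10 Ω
  C: Z = 1/(jωC) = -j/(ω·C) = 0 - j75.19 Ω
Step 3 — Series combination: Z_total = R + C = 10 - j75.19 Ω = 75.85∠-82.4° Ω.
Step 4 — Source phasor: V = 10∠106.7° V = -2.874 + j9.578 V.
Step 5 — Current: I = V / Z = -0.1302 - j0.02091 A = 0.1318∠-170.9° A.
Step 6 — Complex power: S = V·I* = 0.1738 - j1.307 VA.
Step 7 — Real power: P = Re(S) = 0.1738 W.
Step 8 — Reactive power: Q = Im(S) = -1.307 VAR.
Step 9 — Apparent power: |S| = 1.318 VA.
Step 10 — Power factor: PF = P/|S| = 0.1318 (leading).

(a) P = 0.1738 W  (b) Q = -1.307 VAR  (c) S = 1.318 VA  (d) PF = 0.1318 (leading)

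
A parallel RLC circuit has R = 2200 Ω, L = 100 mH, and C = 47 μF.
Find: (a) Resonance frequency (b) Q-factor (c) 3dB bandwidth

Step 1 — Resonance: ω₀ = 1/√(LC) = 1/√(0.1·4.7e-05) = 461.3 rad/s.
Step 2 — f₀ = ω₀/(2π) = 73.41 Hz.
Step 3 — Parallel Q: Q = R/(ω₀L) = 2200/(461.3·0.1) = 47.69.
Step 4 — Bandwidth: Δω = ω₀/Q = 9.671 rad/s; BW = Δω/(2π) = 1.539 Hz.

(a) f₀ = 73.41 Hz  (b) Q = 47.69  (c) BW = 1.539 Hz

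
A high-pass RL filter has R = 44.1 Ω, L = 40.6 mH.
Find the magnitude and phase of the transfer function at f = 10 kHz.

Step 1 — Angular frequency: ω = 2π·1e+04 = 6.283e+04 rad/s.
Step 2 — Transfer function: H(jω) = jωL/(R + jωL).
Step 3 — Numerator jωL = j·2551; denominator R + jωL = 44.1 + j2551.
Step 4 — H = 0.9997 + j0.01728.
Step 5 — Magnitude: |H| = 0.9999 (-0.0 dB); phase: φ = 1.0°.

|H| = 0.9999 (-0.0 dB), φ = 1.0°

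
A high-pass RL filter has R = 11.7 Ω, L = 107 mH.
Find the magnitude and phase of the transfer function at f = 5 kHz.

Step 1 — Angular frequency: ω = 2π·5000 = 3.142e+04 rad/s.
Step 2 — Transfer function: H(jω) = jωL/(R + jωL).
Step 3 — Numerator jωL = j·3362; denominator R + jωL = 11.7 + j3362.
Step 4 — H = 1 + j0.003481.
Step 5 — Magnitude: |H| = 1 (-0.0 dB); phase: φ = 0.2°.

|H| = 1 (-0.0 dB), φ = 0.2°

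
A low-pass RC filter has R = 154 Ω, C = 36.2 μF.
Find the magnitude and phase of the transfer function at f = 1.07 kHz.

Step 1 — Angular frequency: ω = 2π·1070 = 6723 rad/s.
Step 2 — Transfer function: H(jω) = 1/(1 + jωRC).
Step 3 — Denominator: 1 + jωRC = 1 + j·6723·154·3.62e-05 = 1 + j37.48.
Step 4 — H = 0.0007114 - j0.02666.
Step 5 — Magnitude: |H| = 0.02667 (-31.5 dB); phase: φ = -88.5°.

|H| = 0.02667 (-31.5 dB), φ = -88.5°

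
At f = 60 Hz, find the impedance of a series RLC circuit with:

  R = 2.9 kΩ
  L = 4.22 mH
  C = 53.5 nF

Step 1 — Angular frequency: ω = 2π·f = 2π·60 = 377 rad/s.
Step 2 — Component impedances:
  R: Z = R = 2900 Ω
  L: Z = jωL = j·377·0.00422 = 0 + j1.591 Ω
  C: Z = 1/(jωC) = -j/(ω·C) = 0 - j4.958e+04 Ω
Step 3 — Series combination: Z_total = R + L + C = 2900 - j4.958e+04 Ω = 4.966e+04∠-86.7° Ω.

Z = 2900 - j4.958e+04 Ω = 4.966e+04∠-86.7° Ω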